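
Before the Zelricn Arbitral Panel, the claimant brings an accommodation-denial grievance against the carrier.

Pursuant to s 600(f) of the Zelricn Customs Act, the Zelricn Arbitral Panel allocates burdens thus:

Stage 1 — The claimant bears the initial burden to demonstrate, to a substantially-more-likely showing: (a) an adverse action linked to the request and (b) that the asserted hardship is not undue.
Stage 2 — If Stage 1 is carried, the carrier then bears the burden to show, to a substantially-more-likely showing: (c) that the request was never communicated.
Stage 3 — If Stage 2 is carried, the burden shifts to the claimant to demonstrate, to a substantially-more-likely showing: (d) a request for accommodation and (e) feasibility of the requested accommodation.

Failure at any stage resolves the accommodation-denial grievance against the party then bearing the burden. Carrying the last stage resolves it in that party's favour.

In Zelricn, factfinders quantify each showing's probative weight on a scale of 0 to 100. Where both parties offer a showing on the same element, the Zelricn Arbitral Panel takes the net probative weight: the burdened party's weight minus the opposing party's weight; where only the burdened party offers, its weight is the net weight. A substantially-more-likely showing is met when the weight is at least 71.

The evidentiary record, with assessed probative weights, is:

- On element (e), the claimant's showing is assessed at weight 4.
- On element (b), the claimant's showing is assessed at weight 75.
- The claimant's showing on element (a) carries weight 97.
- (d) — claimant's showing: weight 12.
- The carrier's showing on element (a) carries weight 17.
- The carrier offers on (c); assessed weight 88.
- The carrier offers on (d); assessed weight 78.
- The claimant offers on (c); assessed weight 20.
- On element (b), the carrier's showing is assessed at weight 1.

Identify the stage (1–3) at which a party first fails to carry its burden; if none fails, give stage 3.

stage 2

Stage 1 — burden on claimant; standard: a substantially-more-likely showing (weight is at least 71).
    (a): 97 − 17 = 80 ≥ 71 [met]
    (b): 75 − 1 = 74 ≥ 71 [met]
  Stage 1 carried; the burden shifts to the carrier.
Stage 2 — burden on carrier; standard: a substantially-more-likely showing (weight is at least 71).
    (c): 88 − 20 = 68 < 71 [not met]
  Not every element is met, so the carrier fails to carry Stage 2.
The claimant prevails.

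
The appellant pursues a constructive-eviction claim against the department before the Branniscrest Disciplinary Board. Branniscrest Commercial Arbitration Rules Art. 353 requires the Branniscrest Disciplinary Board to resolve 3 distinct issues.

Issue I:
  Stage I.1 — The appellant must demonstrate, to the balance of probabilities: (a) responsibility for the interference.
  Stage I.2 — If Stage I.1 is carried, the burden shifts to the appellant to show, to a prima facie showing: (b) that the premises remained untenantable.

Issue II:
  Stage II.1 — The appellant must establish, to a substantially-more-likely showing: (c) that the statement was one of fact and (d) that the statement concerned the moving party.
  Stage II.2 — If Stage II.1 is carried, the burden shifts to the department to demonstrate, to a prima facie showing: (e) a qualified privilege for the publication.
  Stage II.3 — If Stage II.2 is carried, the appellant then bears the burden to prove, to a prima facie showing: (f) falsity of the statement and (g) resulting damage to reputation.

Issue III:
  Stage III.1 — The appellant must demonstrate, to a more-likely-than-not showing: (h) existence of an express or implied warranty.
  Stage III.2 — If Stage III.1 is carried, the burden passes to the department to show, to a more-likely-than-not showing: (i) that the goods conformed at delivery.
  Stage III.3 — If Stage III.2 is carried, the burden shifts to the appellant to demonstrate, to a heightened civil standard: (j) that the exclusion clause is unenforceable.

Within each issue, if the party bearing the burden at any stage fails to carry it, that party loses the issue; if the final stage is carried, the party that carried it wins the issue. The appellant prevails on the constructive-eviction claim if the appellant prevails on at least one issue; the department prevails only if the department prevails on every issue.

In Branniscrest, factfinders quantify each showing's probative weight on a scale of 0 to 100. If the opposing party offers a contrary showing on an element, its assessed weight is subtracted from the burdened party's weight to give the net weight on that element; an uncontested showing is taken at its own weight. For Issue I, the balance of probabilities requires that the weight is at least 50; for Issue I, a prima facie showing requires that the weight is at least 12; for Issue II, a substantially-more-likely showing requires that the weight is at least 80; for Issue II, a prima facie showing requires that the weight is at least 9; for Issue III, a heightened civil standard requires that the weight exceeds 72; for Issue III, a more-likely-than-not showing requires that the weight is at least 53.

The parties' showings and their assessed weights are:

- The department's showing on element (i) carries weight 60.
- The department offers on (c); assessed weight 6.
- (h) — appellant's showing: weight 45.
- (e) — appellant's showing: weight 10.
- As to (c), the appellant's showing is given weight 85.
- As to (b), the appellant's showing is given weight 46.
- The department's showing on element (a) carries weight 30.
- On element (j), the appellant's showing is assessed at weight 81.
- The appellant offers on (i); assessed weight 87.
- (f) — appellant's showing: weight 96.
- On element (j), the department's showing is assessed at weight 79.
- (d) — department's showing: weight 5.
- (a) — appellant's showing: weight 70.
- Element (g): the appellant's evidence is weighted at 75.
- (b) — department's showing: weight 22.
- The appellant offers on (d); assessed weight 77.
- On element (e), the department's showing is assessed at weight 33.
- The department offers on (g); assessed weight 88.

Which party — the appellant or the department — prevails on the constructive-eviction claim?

department

— Issue I —
Stage I.1 — burden on appellant; standard: the balance of probabilities (weight is at least 50).
    (a): 70 − 30 = 40 < 50 [not met]
  Not every element is met, so the appellant fails to carry Stage I.1.
So the department prevails on this issue.
— Issue II —
At Stage II.1 the appellant must meet a substantially-more-likely showing (weight is at least 80): on (c) the weight is 85 less the opposing 6 gives net 79, which does not reach 80, so (c) does not meet the standard; on (d) the weight is 77 less the opposing 5 gives net 72, which does not reach 80, so (d) does not meet the standard.
  Not every element is met, so the appellant fails to carry Stage II.1.
The department prevails on this issue.
— Issue III —
At Stage III.1 the appellant must meet a more-likely-than-not showing (weight is at least 53): on (h) the weight is 45, < 53, so (h) does not meet the standard.
  The appellant does not carry Stage III.1.
The department prevails on this issue.
Per-issue: Issue I → department; Issue II → department; Issue III → department. The appellant must prevail on at least one issue; overall, the department prevails.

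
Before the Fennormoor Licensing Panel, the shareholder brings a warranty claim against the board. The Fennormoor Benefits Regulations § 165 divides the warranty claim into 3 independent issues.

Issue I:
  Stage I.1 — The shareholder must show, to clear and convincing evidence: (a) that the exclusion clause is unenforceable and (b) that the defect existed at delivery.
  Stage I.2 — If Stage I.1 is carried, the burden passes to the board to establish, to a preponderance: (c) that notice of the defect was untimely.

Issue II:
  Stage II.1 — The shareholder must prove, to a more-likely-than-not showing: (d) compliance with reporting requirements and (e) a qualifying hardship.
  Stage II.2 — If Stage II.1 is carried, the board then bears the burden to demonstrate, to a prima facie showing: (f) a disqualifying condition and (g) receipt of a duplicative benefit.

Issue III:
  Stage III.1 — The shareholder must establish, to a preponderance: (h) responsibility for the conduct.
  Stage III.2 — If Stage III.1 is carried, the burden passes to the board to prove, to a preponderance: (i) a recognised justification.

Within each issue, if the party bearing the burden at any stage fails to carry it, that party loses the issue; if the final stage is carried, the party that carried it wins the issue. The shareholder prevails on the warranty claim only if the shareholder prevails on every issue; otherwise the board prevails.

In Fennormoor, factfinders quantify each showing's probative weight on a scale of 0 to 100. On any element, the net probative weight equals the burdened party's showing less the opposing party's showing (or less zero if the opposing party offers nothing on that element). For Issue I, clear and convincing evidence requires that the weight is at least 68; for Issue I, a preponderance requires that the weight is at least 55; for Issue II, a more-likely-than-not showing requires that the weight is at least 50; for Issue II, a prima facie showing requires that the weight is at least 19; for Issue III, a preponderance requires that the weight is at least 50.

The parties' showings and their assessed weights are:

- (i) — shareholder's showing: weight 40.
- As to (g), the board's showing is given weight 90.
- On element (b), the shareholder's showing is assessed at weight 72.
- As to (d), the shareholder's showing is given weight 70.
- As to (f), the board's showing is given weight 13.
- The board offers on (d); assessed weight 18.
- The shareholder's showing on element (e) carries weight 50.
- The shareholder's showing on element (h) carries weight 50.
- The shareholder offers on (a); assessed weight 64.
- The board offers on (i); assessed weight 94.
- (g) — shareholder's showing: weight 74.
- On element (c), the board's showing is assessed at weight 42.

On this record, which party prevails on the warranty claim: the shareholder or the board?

board

— Issue I —
Stage I.1 (shareholder, clear and convincing evidence, weight is at least 68): (a) 64 < 68 — fails; (b) 72 ≥ 68 — meets.
  The shareholder does not carry Stage I.1.
So the board prevails on this issue.
— Issue II —
Stage II.1 — burden on shareholder; standard: a more-likely-than-not showing (weight is at least 50).
    (d): 70 − 18 = 52 ≥ 50 [met]
    (e): 50 ≥ 50 [met]
  All elements met. The burden passes to the board.
Stage II.2 — burden on board; standard: a prima facie showing (weight is at least 19).
    (f): 13 < 19 [not met]
    (g): 90 − 74 = 16 < 19 [not met]
  The board does not carry Stage II.2.
So the shareholder prevails on this issue.
— Issue III —
At Stage III.1 the shareholder must meet a preponderance (weight is at least 50): on (h) the weight is 50, ≥ 50, so (h) meets the standard.
  All elements met. The burden passes to the board.
At Stage III.2 the board must meet a preponderance (weight is at least 50): on (i) the weight is 94 less the opposing 40 gives net 54, which does reach 50, so (i) meets the standard.
  Stage III.2 carried; the final stage is satisfied.
With every stage satisfied, the board prevails on this issue.
Per-issue: Issue I → board; Issue II → shareholder; Issue III → board. The shareholder must prevail on every issue; overall, the board prevails.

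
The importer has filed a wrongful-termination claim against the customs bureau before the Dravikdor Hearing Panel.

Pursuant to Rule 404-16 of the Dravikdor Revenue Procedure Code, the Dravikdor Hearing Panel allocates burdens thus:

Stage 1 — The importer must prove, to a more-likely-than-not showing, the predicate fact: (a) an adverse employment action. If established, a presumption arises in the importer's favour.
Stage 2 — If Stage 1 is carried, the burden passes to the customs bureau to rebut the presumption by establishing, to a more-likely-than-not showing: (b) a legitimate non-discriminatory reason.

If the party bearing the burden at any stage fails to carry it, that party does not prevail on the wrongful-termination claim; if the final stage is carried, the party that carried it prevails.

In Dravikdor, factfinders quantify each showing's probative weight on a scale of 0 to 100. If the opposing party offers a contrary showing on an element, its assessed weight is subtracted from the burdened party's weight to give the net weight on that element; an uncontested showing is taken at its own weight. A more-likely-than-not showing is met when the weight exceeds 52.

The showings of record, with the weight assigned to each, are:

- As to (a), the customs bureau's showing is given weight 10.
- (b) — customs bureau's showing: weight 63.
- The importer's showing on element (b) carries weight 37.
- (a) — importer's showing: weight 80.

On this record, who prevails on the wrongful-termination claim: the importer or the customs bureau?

At Stage 1 the importer must meet a more-likely-than-not showing (weight exceeds 52): on (a) the weight is 80 less the opposing 10 gives net 70, which does exceed 52, so (a) meets the standard.
  The importer carries Stage 1; the customs bureau now bears the burden.
At Stage 2 the customs bureau must meet a more-likely-than-not showing (weight exceeds 52): on (b) the weight is 63 less the opposing 37 gives net 26, which does not exceed 52, so (b) does not meet the standard.
  Stage 2 not carried; the customs bureau fails its burden.
So the importer prevails.

importer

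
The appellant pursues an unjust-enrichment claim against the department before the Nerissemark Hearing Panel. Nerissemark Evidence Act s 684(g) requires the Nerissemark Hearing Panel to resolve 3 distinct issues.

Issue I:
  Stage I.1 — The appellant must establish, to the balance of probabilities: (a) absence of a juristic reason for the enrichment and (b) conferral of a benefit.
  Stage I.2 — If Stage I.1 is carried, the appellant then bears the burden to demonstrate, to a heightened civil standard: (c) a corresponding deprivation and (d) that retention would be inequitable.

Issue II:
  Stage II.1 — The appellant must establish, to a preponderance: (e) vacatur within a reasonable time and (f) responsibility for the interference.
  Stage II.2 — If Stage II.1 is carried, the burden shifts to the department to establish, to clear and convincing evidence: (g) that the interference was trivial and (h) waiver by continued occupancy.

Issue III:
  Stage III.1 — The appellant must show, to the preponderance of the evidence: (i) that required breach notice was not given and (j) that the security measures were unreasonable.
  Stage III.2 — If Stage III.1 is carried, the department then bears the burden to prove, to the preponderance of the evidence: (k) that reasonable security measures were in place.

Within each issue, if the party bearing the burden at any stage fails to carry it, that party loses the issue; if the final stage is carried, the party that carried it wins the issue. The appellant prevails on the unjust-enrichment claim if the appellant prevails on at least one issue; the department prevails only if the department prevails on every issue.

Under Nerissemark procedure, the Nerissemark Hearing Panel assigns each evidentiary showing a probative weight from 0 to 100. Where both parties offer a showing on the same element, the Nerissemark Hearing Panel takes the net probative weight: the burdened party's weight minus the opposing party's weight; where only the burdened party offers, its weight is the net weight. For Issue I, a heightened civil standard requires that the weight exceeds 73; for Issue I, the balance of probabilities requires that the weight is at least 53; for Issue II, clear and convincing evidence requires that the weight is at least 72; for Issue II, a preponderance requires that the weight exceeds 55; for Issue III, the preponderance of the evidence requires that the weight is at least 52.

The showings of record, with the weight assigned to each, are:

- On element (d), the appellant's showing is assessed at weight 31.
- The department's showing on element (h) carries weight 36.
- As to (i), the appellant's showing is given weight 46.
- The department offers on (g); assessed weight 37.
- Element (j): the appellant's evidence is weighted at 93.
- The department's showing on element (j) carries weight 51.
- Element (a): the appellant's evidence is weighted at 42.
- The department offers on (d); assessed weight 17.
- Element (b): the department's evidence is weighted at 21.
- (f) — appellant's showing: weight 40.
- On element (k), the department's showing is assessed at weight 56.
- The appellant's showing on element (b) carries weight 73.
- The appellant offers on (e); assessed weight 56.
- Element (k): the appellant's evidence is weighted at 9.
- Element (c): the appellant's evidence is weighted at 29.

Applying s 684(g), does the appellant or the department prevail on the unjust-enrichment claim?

department

— Issue I —
At Stage I.1 the appellant must meet the balance of probabilities (weight is at least 53): on (a) the weight is 42, < 53, so (a) does not meet the standard; on (b) the weight is 73 less the opposing 21 gives net 52, < 53, so (b) does not meet the standard.
  The appellant does not carry Stage I.1.
The department prevails on this issue.
— Issue II —
Stage II.1 (appellant, a preponderance, weight exceeds 55): (e) 56 > 55 — meets; (f) 40 ≤ 55 — fails.
  Not every element is met, so the appellant fails to carry Stage II.1.
So the department prevails on this issue.
— Issue III —
Stage III.1 — burden on appellant; standard: the preponderance of the evidence (weight is at least 52).
    (i): 46 < 52 [not met]
    (j): 93 − 51 = 42 < 52 [not met]
  The appellant does not carry Stage III.1.
So the department prevails on this issue.
Per-issue: Issue I → department; Issue II → department; Issue III → department. The appellant must prevail on at least one issue; overall, the department prevails.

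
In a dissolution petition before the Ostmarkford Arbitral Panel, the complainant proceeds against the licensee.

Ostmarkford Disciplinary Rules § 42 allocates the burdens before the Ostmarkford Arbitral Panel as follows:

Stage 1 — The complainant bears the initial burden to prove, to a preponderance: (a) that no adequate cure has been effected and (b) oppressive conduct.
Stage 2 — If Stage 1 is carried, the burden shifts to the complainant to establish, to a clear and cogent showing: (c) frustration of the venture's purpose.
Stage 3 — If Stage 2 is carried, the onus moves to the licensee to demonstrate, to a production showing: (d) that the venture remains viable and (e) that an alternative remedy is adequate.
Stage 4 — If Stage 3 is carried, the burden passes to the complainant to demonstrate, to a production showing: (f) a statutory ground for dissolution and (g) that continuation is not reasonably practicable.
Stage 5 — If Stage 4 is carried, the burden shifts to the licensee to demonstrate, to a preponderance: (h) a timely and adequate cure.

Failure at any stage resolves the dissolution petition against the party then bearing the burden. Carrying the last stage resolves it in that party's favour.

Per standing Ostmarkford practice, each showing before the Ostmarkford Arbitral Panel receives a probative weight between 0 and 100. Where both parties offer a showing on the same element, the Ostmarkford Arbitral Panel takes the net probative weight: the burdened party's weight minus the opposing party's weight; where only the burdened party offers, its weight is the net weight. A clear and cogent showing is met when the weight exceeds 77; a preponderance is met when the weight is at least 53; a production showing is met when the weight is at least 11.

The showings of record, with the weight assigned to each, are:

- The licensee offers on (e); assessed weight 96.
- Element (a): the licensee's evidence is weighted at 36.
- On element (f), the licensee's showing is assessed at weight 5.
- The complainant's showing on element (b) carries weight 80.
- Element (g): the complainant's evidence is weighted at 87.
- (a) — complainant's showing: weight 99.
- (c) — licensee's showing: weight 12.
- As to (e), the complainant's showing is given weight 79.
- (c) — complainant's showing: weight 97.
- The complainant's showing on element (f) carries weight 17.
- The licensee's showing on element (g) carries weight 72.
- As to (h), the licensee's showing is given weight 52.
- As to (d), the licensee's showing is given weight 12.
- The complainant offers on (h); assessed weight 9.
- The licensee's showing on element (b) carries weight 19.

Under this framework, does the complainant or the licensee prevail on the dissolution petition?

At Stage 1 the complainant must meet a preponderance (weight is at least 53): on (a) the weight is 99 less the opposing 36 gives net 63, which does reach 53, so (a) meets the standard; on (b) the weight is 80 less the opposing 19 gives net 61, which does reach 53, so (b) meets the standard.
  Stage 1 carried; the burden remains with the complainant.
At Stage 2 the complainant must meet a clear and cogent showing (weight exceeds 77): on (c) the weight is 97 less the opposing 12 gives net 85, > 77, so (c) meets the standard.
  Stage 2 is satisfied; the onus moves to the licensee.
At Stage 3 the licensee must meet a production showing (weight is at least 11): on (d) the weight is 12, which does reach 11, so (d) meets the standard; on (e) the weight is 96 less the opposing 79 gives net 17, which does reach 11, so (e) meets the standard.
  Stage 3 is satisfied; the onus moves to the complainant.
At Stage 4 the complainant must meet a production showing (weight is at least 11): on (f) the weight is 17 less the opposing 5 gives net 12, which does reach 11, so (f) meets the standard; on (g) the weight is 87 less the opposing 72 gives net 15, which does reach 11, so (g) meets the standard.
  The complainant carries Stage 4; the licensee now bears the burden.
At Stage 5 the licensee must meet a preponderance (weight is at least 53): on (h) the weight is 52 less the opposing 9 gives net 43, which does not reach 53, so (h) does not meet the standard.
  Not every element is met, so the licensee fails to carry Stage 5.
So the complainant prevails.

complainant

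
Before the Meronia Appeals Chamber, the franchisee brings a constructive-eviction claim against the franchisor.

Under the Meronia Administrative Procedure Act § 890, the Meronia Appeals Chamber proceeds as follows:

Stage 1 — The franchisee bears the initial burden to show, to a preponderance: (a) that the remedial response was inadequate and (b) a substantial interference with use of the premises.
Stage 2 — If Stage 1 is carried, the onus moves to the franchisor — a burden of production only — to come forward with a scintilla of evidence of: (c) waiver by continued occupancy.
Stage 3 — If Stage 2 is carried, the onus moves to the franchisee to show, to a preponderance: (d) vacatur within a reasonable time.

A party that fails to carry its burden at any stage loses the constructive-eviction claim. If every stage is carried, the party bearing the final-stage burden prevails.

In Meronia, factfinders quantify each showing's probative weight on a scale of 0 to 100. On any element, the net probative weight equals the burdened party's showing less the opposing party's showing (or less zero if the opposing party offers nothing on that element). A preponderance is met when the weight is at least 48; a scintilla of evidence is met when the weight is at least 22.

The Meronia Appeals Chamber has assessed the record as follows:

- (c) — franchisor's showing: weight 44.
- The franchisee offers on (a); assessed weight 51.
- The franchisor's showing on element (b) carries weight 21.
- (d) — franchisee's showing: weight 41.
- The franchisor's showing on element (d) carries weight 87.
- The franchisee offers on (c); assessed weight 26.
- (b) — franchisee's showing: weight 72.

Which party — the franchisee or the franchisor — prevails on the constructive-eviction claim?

Stage 1 (franchisee, a preponderance, weight is at least 48): (a) 51 ≥ 48 — meets; (b) net 72−21=51 ≥ 48 — meets.
  Stage 1 is satisfied; the onus moves to the franchisor.
Stage 2 (franchisor, a scintilla of evidence, weight is at least 22): (c) net 44−26=18 < 22 — fails.
  The franchisor does not carry Stage 2.
The analysis ends at Stage 2; the franchisee prevails.

franchisee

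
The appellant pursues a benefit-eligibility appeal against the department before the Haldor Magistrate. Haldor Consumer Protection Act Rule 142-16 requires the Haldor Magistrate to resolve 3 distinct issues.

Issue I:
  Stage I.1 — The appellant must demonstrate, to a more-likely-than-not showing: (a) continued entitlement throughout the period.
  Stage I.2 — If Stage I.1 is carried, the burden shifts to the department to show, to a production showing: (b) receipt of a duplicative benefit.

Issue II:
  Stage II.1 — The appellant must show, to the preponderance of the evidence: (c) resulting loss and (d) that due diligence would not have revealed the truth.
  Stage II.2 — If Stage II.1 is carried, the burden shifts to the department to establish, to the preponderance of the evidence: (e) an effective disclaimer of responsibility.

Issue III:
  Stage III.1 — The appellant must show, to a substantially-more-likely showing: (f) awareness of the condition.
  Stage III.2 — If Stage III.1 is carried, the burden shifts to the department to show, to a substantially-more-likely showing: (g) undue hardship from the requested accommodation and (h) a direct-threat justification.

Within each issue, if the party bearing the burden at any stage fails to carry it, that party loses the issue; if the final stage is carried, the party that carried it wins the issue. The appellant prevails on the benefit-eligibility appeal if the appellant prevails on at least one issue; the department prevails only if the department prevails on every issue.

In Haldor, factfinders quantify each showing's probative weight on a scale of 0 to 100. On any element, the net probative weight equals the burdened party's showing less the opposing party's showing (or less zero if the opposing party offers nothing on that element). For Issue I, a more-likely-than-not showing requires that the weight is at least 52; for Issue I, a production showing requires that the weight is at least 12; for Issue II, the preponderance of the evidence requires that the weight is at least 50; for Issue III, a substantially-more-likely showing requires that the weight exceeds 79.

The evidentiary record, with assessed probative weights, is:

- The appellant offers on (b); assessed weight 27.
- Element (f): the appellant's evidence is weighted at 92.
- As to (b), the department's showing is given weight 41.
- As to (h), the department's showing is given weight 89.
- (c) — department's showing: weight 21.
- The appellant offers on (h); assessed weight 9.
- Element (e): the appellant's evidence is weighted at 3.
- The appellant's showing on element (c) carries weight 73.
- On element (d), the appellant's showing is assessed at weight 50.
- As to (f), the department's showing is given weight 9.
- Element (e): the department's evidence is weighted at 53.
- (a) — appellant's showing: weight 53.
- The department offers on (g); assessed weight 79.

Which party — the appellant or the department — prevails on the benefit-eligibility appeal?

appellant

— Issue I —
At Stage I.1 the appellant must meet a more-likely-than-not showing (weight is at least 52): on (a) the weight is 53, ≥ 52, so (a) meets the standard.
  Stage I.1 carried; the burden shifts to the department.
At Stage I.2 the department must meet a production showing (weight is at least 12): on (b) the weight is 41 less the opposing 27 gives net 14, which does reach 12, so (b) meets the standard.
  Stage I.2 carried; the final stage is satisfied.
With every stage satisfied, the department prevails on this issue.
— Issue II —
Stage II.1 (appellant, the preponderance of the evidence, weight is at least 50): (c) net 73−21=52 ≥ 50 — meets; (d) 50 ≥ 50 — meets.
  The appellant carries Stage II.1; the department now bears the burden.
Stage II.2 (department, the preponderance of the evidence, weight is at least 50): (e) net 53−3=50 ≥ 50 — meets.
  All elements met at the final stage.
Every stage carried; the department prevails on this issue.
— Issue III —
At Stage III.1 the appellant must meet a substantially-more-likely showing (weight exceeds 79): on (f) the weight is 92 less the opposing 9 gives net 83, > 79, so (f) meets the standard.
  Stage III.1 is satisfied; the onus moves to the department.
At Stage III.2 the department must meet a substantially-more-likely showing (weight exceeds 79): on (g) the weight is 79, which does not exceed 79, so (g) does not meet the standard; on (h) the weight is 89 less the opposing 9 gives net 80, > 79, so (h) meets the standard.
  The department does not carry Stage III.2.
The appellant prevails on this issue.
Per-issue: Issue I → department; Issue II → department; Issue III → appellant. The appellant must prevail on at least one issue; overall, the appellant prevails.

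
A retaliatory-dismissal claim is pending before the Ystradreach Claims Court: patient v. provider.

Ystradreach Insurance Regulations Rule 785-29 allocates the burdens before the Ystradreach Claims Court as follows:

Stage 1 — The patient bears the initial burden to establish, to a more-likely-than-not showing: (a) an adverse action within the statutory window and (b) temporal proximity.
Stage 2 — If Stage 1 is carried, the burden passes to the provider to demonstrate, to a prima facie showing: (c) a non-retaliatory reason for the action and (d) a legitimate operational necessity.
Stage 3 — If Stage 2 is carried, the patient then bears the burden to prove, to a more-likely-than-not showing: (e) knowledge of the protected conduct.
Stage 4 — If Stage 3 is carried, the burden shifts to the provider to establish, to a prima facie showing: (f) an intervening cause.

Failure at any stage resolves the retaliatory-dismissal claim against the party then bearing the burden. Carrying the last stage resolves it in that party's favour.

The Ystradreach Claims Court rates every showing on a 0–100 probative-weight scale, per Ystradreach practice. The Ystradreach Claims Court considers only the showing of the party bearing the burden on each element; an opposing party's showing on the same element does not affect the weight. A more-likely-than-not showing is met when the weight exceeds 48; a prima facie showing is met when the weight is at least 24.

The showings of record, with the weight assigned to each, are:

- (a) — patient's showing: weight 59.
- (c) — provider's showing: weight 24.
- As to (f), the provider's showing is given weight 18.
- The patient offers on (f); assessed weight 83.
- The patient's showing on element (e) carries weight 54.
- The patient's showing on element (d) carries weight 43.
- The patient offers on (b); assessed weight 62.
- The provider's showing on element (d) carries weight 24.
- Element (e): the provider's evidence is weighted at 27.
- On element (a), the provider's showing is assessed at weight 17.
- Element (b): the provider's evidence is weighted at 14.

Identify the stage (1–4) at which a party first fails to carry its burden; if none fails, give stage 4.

Stage 1 — burden on patient; standard: a more-likely-than-not showing (weight exceeds 48).
    (a): 59 (provider's 17 disregarded) > 48 [met]
    (b): 62 (provider's 14 disregarded) > 48 [met]
  Stage 1 carried; the burden shifts to the provider.
Stage 2 — burden on provider; standard: a prima facie showing (weight is at least 24).
    (c): 24 ≥ 24 [met]
    (d): 24 (patient's 43 disregarded) ≥ 24 [met]
  Stage 2 is satisfied; the onus moves to the patient.
Stage 3 — burden on patient; standard: a more-likely-than-not showing (weight exceeds 48).
    (e): 54 (provider's 27 disregarded) > 48 [met]
  Stage 3 carried; the burden shifts to the provider.
Stage 4 — burden on provider; standard: a prima facie showing (weight is at least 24).
    (f): 18 (patient's 83 disregarded) < 24 [not met]
  The provider does not carry Stage 4.
The analysis ends at Stage 4; the patient prevails.

stage 4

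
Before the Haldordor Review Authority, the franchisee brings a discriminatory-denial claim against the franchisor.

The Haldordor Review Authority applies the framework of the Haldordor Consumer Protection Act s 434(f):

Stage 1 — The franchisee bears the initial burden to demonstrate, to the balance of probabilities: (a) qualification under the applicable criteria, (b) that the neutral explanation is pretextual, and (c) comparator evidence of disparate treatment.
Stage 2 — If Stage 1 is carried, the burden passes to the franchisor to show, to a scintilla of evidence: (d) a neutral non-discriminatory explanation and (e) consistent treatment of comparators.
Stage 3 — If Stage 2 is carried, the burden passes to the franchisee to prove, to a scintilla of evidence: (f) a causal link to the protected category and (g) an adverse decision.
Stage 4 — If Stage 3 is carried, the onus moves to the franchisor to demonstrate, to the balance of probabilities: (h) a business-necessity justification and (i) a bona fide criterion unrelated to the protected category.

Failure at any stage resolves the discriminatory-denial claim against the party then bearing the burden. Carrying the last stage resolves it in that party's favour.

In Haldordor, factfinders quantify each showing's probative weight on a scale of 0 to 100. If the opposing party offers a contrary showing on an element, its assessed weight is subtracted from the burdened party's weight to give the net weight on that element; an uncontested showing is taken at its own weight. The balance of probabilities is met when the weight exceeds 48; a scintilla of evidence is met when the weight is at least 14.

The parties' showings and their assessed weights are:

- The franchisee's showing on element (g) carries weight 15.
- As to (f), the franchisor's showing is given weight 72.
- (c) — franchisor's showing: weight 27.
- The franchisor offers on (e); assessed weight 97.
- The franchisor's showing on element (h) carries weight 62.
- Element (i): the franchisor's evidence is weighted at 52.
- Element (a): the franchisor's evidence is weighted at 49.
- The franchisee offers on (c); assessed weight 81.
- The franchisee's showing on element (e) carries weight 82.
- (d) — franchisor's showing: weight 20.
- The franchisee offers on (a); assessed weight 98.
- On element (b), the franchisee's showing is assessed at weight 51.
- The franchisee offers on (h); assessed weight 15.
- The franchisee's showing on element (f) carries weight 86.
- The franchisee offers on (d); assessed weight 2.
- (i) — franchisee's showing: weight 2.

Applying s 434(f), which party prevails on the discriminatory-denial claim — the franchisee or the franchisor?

franchisee

Stage 1 (franchisee, the balance of probabilities, weight exceeds 48): (a) net 98−49=49 > 48 — meets; (b) 51 > 48 — meets; (c) net 81−27=54 > 48 — meets.
  Stage 1 carried; the burden shifts to the franchisor.
Stage 2 (franchisor, a scintilla of evidence, weight is at least 14): (d) net 20−2=18 ≥ 14 — meets; (e) net 97−82=15 ≥ 14 — meets.
  The franchisor carries Stage 2; the franchisee now bears the burden.
Stage 3 (franchisee, a scintilla of evidence, weight is at least 14): (f) net 86−72=14 ≥ 14 — meets; (g) 15 ≥ 14 — meets.
  All elements met. The burden passes to the franchisor.
Stage 4 (franchisor, the balance of probabilities, weight exceeds 48): (h) net 62−15=47 ≤ 48 — fails; (i) net 52−2=50 > 48 — meets.
  Not every element is met, so the franchisor fails to carry Stage 4.
The franchisee prevails.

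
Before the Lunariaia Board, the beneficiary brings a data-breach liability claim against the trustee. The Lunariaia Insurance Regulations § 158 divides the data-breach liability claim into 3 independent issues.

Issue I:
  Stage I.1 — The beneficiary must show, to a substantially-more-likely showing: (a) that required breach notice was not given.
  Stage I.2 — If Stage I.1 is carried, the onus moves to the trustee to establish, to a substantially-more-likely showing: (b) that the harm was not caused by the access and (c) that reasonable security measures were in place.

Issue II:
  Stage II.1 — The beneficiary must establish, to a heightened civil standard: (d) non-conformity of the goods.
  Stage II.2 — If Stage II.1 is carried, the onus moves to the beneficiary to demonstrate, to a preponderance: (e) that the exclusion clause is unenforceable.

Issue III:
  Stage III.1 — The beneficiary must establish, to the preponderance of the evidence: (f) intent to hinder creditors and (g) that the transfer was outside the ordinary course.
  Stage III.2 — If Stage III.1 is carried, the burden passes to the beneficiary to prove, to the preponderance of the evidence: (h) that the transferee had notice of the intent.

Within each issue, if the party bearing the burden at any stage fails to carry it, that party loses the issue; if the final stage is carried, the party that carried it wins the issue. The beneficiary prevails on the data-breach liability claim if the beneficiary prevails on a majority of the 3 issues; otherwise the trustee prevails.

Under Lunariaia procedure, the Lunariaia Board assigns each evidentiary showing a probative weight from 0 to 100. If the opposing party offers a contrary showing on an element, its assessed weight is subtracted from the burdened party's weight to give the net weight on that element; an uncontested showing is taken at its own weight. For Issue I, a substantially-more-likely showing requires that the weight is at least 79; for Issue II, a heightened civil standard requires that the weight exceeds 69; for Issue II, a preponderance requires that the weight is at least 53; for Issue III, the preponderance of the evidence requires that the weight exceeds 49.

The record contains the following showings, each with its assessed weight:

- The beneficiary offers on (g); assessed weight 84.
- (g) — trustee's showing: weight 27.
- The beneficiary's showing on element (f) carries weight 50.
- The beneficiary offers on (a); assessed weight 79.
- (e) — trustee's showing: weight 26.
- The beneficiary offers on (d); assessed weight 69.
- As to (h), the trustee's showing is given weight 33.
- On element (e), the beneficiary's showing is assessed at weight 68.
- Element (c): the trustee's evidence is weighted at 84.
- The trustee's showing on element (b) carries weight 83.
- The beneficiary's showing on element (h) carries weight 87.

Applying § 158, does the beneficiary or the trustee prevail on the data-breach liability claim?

— Issue I —
Stage I.1 (beneficiary, a substantially-more-likely showing, weight is at least 79): (a) 79 ≥ 79 — meets.
  Stage I.1 is satisfied; the onus moves to the trustee.
Stage I.2 (trustee, a substantially-more-likely showing, weight is at least 79): (b) 83 ≥ 79 — meets; (c) 84 ≥ 79 — meets.
  All elements met at the final stage.
All stages carried — the trustee prevails on this issue.
— Issue II —
Stage II.1 — burden on beneficiary; standard: a heightened civil standard (weight exceeds 69).
    (d): 69 ≤ 69 [not met]
  Stage II.1 not carried; the beneficiary fails its burden.
The analysis ends at Stage II.1; the trustee prevails on this issue.
— Issue III —
Stage III.1 (beneficiary, the preponderance of the evidence, weight exceeds 49): (f) 50 > 49 — meets; (g) net 84−27=57 > 49 — meets.
  Stage III.1 is satisfied; the beneficiary continues to bear the burden.
Stage III.2 (beneficiary, the preponderance of the evidence, weight exceeds 49): (h) net 87−33=54 > 49 — meets.
  All elements met at the final stage.
Every stage carried; the beneficiary prevails on this issue.
Per-issue: Issue I → trustee; Issue II → trustee; Issue III → beneficiary. The beneficiary must prevail on a majority of issues; overall, the trustee prevails.

trustee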